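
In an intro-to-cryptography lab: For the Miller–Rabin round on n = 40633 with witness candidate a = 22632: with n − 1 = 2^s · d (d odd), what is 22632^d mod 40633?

n − 1 = 40632 = 2^3 · 5079, so s = 3 and d = 5079.
Repeated squaring mod 40633: 22632^1 ≡ 22632, 22632^2 ≡ 28459, 22632^4 ≡ 17725, 22632^8 ≡ 1269, 22632^16 ≡ 25674, 22632^32 ≡ 5750, 22632^64 ≡ 27871, 22632^128 ≡ 11580, 22632^256 ≡ 7500, 22632^512 ≡ 13928, 22632^1024 ≡ 7242, 22632^2048 ≡ 29994, 22632^4096 ≡ 25416.
5079 = 4096 + 512 + 256 + 128 + 64 + 16 + 4 + 2 + 1, so 22632^5079 ≡ 25416·13928·7500·11580·27871·25674·17725·28459·22632 ≡ 2335 (mod 40633).

2335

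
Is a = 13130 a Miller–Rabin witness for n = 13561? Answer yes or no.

no

n − 1 = 13560 = 2^3 · 1695, so s = 3 and d = 1695.
Repeated squaring mod 13561: 13130^1 ≡ 13130, 13130^2 ≡ 9468, 13130^4 ≡ 4814, 13130^8 ≡ 12408, 13130^16 ≡ 431, 13130^32 ≡ 9468, 13130^64 ≡ 4814, 13130^128 ≡ 12408, 13130^256 ≡ 431, 13130^512 ≡ 9468, 13130^1024 ≡ 4814.
1695 = 1024 + 512 + 128 + 16 + 8 + 4 + 2 + 1, so 13130^1695 ≡ 4814·9468·12408·431·12408·4814·9468·13130 ≡ 13560 (mod 13561).
x_0 = 13130^1695 mod 13561 = 13560.
x_0 = 13560 ≡ −1, so 13130 is not a witness.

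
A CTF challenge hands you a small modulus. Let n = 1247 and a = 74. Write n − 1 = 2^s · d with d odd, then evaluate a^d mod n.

552

n − 1 = 1246 = 2^1 · 623, so s = 1 and d = 623.
74^623 mod 1247 = 552.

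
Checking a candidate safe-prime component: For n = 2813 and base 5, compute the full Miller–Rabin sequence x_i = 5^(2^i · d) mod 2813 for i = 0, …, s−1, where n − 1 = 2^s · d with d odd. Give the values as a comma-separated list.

n − 1 = 2812 = 2^2 · 703, so s = 2 and d = 703.
x_0 = 5^703 mod 2813 = 589.
x_1 = 589^2 mod 2813 = 922.

589, 922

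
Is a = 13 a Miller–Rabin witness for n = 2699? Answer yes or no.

no

n − 1 = 2698 = 2^1 · 1349, so s = 1 and d = 1349.
x_0 = 13^1349 mod 2699 = 2698.
x_0 = 2698 ≡ −1, so 13 is not a witness.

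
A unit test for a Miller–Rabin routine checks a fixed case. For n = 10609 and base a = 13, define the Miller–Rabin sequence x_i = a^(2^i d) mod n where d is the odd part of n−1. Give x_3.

1443

n − 1 = 10608 = 2^4 · 663, so s = 4 and d = 663.
Repeated squaring mod 10609: 13^1 ≡ 13, 13^2 ≡ 169, 13^4 ≡ 7343, 13^8 ≡ 4711, 13^16 ≡ 10102, 13^32 ≡ 2433, 13^64 ≡ 10276, 13^128 ≡ 4799, 13^256 ≡ 8871, 13^512 ≡ 7688.
663 = 512 + 128 + 16 + 4 + 2 + 1, so 13^663 ≡ 7688·4799·10102·7343·169·13 ≡ 8138 (mod 10609).
x_0 = 8138.
x_1 = 8138^2 mod 10609 = 5666.
x_2 = 5666^2 mod 10609 = 722.
x_3 = 722^2 mod 10609 = 1443.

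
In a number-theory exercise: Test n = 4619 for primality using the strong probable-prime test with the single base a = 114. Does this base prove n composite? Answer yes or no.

n − 1 = 4618 = 2^1 · 2309, so s = 1 and d = 2309.
x_0 = 114^2309 mod 4619 = 251.
x_0 ∉ {1, 4618} and s = 1, so 114 is a Miller–Rabin witness and 4619 is composite.

yes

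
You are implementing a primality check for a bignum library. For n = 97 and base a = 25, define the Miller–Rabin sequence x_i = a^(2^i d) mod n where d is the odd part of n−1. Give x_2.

n − 1 = 96 = 2^5 · 3, so s = 5 and d = 3.
x_0 = 25^3 mod 97 = 8.
x_1 = 8^2 mod 97 = 64.
x_2 = 64^2 mod 97 = 22.

22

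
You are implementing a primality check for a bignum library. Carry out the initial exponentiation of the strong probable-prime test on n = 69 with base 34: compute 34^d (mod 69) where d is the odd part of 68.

37

n − 1 = 68 = 2^2 · 17, so s = 2 and d = 17.
Repeated squaring mod 69: 34^1 ≡ 34, 34^2 ≡ 52, 34^4 ≡ 13, 34^8 ≡ 31, 34^16 ≡ 64.
17 = 16 + 1, so 34^17 ≡ 64·34 ≡ 37 (mod 69).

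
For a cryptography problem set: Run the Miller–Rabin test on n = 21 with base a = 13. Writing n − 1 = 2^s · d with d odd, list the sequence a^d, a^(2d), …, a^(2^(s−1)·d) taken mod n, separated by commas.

13, 1

n − 1 = 20 = 2^2 · 5, so s = 2 and d = 5.
x_0 = 13^5 mod 21 = 13.
x_1 = 13^2 mod 21 = 1.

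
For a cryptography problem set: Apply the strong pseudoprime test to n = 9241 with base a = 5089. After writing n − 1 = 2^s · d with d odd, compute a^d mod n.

n − 1 = 9240 = 2^3 · 1155, so s = 3 and d = 1155.
5089^1155 mod 9241 = 4442.

4442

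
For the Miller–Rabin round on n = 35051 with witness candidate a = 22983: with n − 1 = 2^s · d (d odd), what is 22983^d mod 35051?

1

n − 1 = 35050 = 2^1 · 17525, so s = 1 and d = 17525.
Repeated squaring mod 35051: 22983^1 ≡ 22983, 22983^2 ≡ 34770, 22983^4 ≡ 8859, 22983^8 ≡ 2692, 22983^16 ≡ 26358, 22983^32 ≡ 33344, 22983^64 ≡ 4616, 22983^128 ≡ 31499, 22983^256 ≡ 33395, 22983^512 ≡ 8358, 22983^1024 ≡ 34572, 22983^2048 ≡ 19135, 22983^4096 ≡ 5479, 22983^8192 ≡ 15785, 22983^16384 ≡ 23717.
17525 = 16384 + 1024 + 64 + 32 + 16 + 4 + 1, so 22983^17525 ≡ 23717·34572·4616·33344·26358·8859·22983 ≡ 1 (mod 35051).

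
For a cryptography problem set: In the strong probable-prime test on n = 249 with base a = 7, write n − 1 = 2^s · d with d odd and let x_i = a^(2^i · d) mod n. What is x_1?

16

n − 1 = 248 = 2^3 · 31, so s = 3 and d = 31.
x_0 = 7^31 mod 249 = 4.
x_1 = 4^2 mod 249 = 16.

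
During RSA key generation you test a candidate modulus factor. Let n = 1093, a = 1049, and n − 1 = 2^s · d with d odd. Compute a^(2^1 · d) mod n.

1

n − 1 = 1092 = 2^2 · 273, so s = 2 and d = 273.
x_0 = 1049^273 mod 1093 = 1.
x_1 = 1^2 mod 1093 = 1.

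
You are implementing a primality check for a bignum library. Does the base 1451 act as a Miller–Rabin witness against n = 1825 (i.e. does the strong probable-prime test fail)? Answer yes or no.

no

n − 1 = 1824 = 2^5 · 57, so s = 5 and d = 57.
Repeated squaring mod 1825: 1451^1 ≡ 1451, 1451^2 ≡ 1176, 1451^4 ≡ 1451, 1451^8 ≡ 1176, 1451^16 ≡ 1451, 1451^32 ≡ 1176.
57 = 32 + 16 + 8 + 1, so 1451^57 ≡ 1176·1451·1176·1451 ≡ 1 (mod 1825).
x_0 = 1451^57 mod 1825 = 1.
x_0 = 1, so 1451 is not a witness.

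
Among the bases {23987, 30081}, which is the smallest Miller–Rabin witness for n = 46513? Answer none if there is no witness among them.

n − 1 = 46512 = 2^4 · 2907, so s = 4 and d = 2907.
Base 23987: x_0 = 23987^2907 mod 46513 = 8887. x_0 is neither 1 nor 46512, so continue squaring. x_1 = 8887^2 mod 46513 = 46208. x_2 = 46208^2 mod 46513 = 46512. x_2 ≡ −1, so 23987 is not a witness.
Base 30081: x_0 = 30081^2907 mod 46513 = 16981. x_0 is neither 1 nor 46512, so continue squaring. x_1 = 16981^2 mod 46513 = 20274. x_2 = 20274^2 mod 46513 = 46208. x_3 = 46208^2 mod 46513 = 46512. x_3 ≡ −1, so 30081 is not a witness.
No listed base is a witness for 46513.

none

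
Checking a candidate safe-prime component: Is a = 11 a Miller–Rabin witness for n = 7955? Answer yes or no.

yes

n − 1 = 7954 = 2^1 · 3977, so s = 1 and d = 3977.
x_0 = 11^3977 mod 7955 = 656.
x_0 ∉ {1, 7954} and s = 1, so 11 is a Miller–Rabin witness and 7955 is composite.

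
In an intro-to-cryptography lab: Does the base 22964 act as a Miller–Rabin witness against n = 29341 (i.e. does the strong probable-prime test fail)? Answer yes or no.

no

n − 1 = 29340 = 2^2 · 7335, so s = 2 and d = 7335.
x_0 = 22964^7335 mod 29341 = 15361.
x_0 is neither 1 nor 29340, so continue squaring.
x_1 = 15361^2 mod 29341 = 29340.
x_1 ≡ −1, so 22964 is not a witness.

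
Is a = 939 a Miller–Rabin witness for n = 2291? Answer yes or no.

n − 1 = 2290 = 2^1 · 1145, so s = 1 and d = 1145.
x_0 = 939^1145 mod 2291 = 425.
x_0 ∉ {1, 2290} and s = 1, so 939 is a Miller–Rabin witness and 2291 is composite.

yes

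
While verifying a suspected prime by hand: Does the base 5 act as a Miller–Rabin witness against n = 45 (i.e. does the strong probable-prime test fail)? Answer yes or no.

yes

n − 1 = 44 = 2^2 · 11, so s = 2 and d = 11.
x_0 = 5^11 mod 45 = 20.
x_0 is neither 1 nor 44, so continue squaring.
x_1 = 20^2 mod 45 = 40.
Reached i = s−1 = 1 without hitting −1: 5 is a Miller–Rabin witness and 45 is composite.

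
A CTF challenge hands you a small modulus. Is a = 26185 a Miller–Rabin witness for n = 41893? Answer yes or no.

n − 1 = 41892 = 2^2 · 10473, so s = 2 and d = 10473.
x_0 = 26185^10473 mod 41893 = 1.
x_0 = 1, so 26185 is not a witness.

no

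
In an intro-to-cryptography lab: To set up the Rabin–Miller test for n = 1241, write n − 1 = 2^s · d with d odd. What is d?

Halving: 1240 → 620 → 310 → 155; 155 is odd.
So 1240 = 2^3 · 155.

155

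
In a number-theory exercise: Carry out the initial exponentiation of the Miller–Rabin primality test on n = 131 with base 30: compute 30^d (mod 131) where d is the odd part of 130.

130

n − 1 = 130 = 2^1 · 65, so s = 1 and d = 65.
By repeated squaring, 30^65 ≡ 130 (mod 131).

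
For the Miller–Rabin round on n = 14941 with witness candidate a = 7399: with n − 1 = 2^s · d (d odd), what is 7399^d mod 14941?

13602

n − 1 = 14940 = 2^2 · 3735, so s = 2 and d = 3735.
7399^3735 mod 14941 = 13602.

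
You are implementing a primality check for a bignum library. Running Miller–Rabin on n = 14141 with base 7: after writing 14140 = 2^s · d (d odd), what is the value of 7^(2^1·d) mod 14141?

n − 1 = 14140 = 2^2 · 3535, so s = 2 and d = 3535.
By repeated squaring, 7^3535 ≡ 2976 (mod 14141).
x_0 = 2976.
x_1 = 2976^2 mod 14141 = 4310.

4310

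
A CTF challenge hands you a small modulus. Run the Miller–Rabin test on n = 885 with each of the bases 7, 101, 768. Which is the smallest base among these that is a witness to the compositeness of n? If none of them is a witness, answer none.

7

n − 1 = 884 = 2^2 · 221, so s = 2 and d = 221.
Base 7: x_0 = 7^221 mod 885 = 322. x_0 is neither 1 nor 884, so continue squaring. x_1 = 322^2 mod 885 = 139. Reached i = s−1 = 1 without hitting −1: 7 is a Miller–Rabin witness and 885 is composite.
Base 101: x_0 = 101^221 mod 885 = 791. x_0 is neither 1 nor 884, so continue squaring. x_1 = 791^2 mod 885 = 871. Reached i = s−1 = 1 without hitting −1: 101 is a Miller–Rabin witness and 885 is composite.
Base 768: x_0 = 768^221 mod 885 = 768. x_0 is neither 1 nor 884, so continue squaring. x_1 = 768^2 mod 885 = 414. Reached i = s−1 = 1 without hitting −1: 768 is a Miller–Rabin witness and 885 is composite.
The smallest witness among the given bases is 7.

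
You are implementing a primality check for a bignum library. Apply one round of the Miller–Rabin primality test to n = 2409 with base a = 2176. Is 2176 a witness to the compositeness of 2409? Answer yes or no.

yes

n − 1 = 2408 = 2^3 · 301, so s = 3 and d = 301.
x_0 = 2176^301 mod 2409 = 988.
x_0 is neither 1 nor 2408, so continue squaring.
x_1 = 988^2 mod 2409 = 499.
x_2 = 499^2 mod 2409 = 874.
Reached i = s−1 = 2 without hitting −1: 2176 is a Miller–Rabin witness and 2409 is composite.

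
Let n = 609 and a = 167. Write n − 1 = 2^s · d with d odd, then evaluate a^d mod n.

419

n − 1 = 608 = 2^5 · 19, so s = 5 and d = 19.
167^19 mod 609 = 419.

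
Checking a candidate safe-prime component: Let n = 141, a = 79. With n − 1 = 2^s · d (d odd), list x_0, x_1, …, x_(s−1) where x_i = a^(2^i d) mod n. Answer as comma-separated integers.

n − 1 = 140 = 2^2 · 35, so s = 2 and d = 35.
x_0 = 79^35 mod 141 = 28.
x_1 = 28^2 mod 141 = 79.

28, 79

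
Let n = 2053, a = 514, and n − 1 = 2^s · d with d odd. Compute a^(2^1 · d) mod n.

1

n − 1 = 2052 = 2^2 · 513, so s = 2 and d = 513.
x_0 = 514^513 mod 2053 = 1.
x_1 = 1^2 mod 2053 = 1.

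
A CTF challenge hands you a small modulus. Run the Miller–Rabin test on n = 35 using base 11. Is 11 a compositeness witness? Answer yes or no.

yes

n − 1 = 34 = 2^1 · 17, so s = 1 and d = 17.
x_0 = 11^17 mod 35 = 16.
x_0 ∉ {1, 34} and s = 1, so 11 is a Miller–Rabin witness and 35 is composite.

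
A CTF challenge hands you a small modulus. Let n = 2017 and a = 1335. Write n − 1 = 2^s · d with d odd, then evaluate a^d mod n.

1

n − 1 = 2016 = 2^5 · 63, so s = 5 and d = 63.
1335^63 mod 2017 = 1.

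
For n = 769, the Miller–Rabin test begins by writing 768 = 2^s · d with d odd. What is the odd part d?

3

Halving: 768 → 384 → 192 → 96 → 48 → 24 → 12 → 6 → 3; 3 is odd.
So 768 = 2^8 · 3.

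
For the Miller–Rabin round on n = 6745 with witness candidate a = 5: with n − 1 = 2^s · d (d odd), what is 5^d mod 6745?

n − 1 = 6744 = 2^3 · 843, so s = 3 and d = 843.
5^843 mod 6745 = 2610.

2610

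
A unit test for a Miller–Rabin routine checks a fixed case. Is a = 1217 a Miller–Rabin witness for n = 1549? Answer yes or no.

no

n − 1 = 1548 = 2^2 · 387, so s = 2 and d = 387.
x_0 = 1217^387 mod 1549 = 1461.
x_0 is neither 1 nor 1548, so continue squaring.
x_1 = 1461^2 mod 1549 = 1548.
x_1 ≡ −1, so 1217 is not a witness.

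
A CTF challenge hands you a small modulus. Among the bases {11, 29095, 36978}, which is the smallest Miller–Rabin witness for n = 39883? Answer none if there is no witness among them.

none

n − 1 = 39882 = 2^1 · 19941, so s = 1 and d = 19941.
Base 11: x_0 = 11^19941 mod 39883 = 1. x_0 = 1, so 11 is not a witness.
Base 29095: x_0 = 29095^19941 mod 39883 = 39882. x_0 = 39882 ≡ −1, so 29095 is not a witness.
Base 36978: x_0 = 36978^19941 mod 39883 = 39882. x_0 = 39882 ≡ −1, so 36978 is not a witness.
No listed base is a witness for 39883.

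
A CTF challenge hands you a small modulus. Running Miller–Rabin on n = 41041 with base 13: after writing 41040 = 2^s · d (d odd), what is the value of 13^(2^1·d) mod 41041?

n − 1 = 41040 = 2^4 · 2565, so s = 4 and d = 2565.
x_0 = 13^2565 mod 41041 = 1924.
x_1 = 1924^2 mod 41041 = 8086.

8086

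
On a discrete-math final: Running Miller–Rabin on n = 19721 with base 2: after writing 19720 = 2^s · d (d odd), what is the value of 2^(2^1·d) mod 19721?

n − 1 = 19720 = 2^3 · 2465, so s = 3 and d = 2465.
x_0 = 2^2465 mod 19721 = 2164.
x_1 = 2164^2 mod 19721 = 9019.

9019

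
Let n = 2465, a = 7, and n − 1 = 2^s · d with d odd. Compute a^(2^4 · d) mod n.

n − 1 = 2464 = 2^5 · 77, so s = 5 and d = 77.
x_0 = 7^77 mod 2465 = 2437.
x_1 = 2437^2 mod 2465 = 784.
x_2 = 784^2 mod 2465 = 871.
x_3 = 871^2 mod 2465 = 1886.
x_4 = 1886^2 mod 2465 = 1.

1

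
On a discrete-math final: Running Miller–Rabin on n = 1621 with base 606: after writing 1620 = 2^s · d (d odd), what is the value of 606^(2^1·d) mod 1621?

n − 1 = 1620 = 2^2 · 405, so s = 2 and d = 405.
x_0 = 606^405 mod 1621 = 1455.
x_1 = 1455^2 mod 1621 = 1620.

1620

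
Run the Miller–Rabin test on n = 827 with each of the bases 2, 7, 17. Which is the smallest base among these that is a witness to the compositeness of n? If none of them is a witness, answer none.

n − 1 = 826 = 2^1 · 413, so s = 1 and d = 413.
Base 2: x_0 = 2^413 mod 827 = 826. x_0 = 826 ≡ −1, so 2 is not a witness.
Base 7: x_0 = 7^413 mod 827 = 826. x_0 = 826 ≡ −1, so 7 is not a witness.
Base 17: x_0 = 17^413 mod 827 = 826. x_0 = 826 ≡ −1, so 17 is not a witness.
No listed base is a witness for 827.

none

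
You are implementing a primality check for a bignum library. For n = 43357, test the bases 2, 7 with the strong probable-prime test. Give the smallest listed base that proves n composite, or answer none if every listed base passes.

2

n − 1 = 43356 = 2^2 · 10839, so s = 2 and d = 10839.
Base 2: x_0 = 2^10839 mod 43357 = 20567. x_0 is neither 1 nor 43356, so continue squaring. x_1 = 20567^2 mod 43357 = 10597. Reached i = s−1 = 1 without hitting −1: 2 is a Miller–Rabin witness and 43357 is composite.
Base 7: x_0 = 7^10839 mod 43357 = 1037. x_0 is neither 1 nor 43356, so continue squaring. x_1 = 1037^2 mod 43357 = 34801. Reached i = s−1 = 1 without hitting −1: 7 is a Miller–Rabin witness and 43357 is composite.
The smallest witness among the given bases is 2.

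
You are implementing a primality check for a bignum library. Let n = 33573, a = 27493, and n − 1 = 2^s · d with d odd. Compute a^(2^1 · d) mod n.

n − 1 = 33572 = 2^2 · 8393, so s = 2 and d = 8393.
x_0 = 27493^8393 mod 33573 = 12274.
x_1 = 12274^2 mod 33573 = 9025.

9025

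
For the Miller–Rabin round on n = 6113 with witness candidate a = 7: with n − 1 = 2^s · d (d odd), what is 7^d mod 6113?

6080

n − 1 = 6112 = 2^5 · 191, so s = 5 and d = 191.
By repeated squaring, 7^191 ≡ 6080 (mod 6113).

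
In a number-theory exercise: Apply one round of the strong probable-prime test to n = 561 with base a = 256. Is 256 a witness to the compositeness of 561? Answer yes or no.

n − 1 = 560 = 2^4 · 35, so s = 4 and d = 35.
x_0 = 256^35 mod 561 = 1.
x_0 = 1, so 256 is not a witness.

no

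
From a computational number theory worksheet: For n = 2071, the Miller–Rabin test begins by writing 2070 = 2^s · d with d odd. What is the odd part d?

Halving: 2070 → 1035; 1035 is odd.
So 2070 = 2^1 · 1035.

1035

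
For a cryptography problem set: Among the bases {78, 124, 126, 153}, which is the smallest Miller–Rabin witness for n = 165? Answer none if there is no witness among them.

78

n − 1 = 164 = 2^2 · 41, so s = 2 and d = 41.
Base 78: x_0 = 78^41 mod 165 = 78. x_0 is neither 1 nor 164, so continue squaring. x_1 = 78^2 mod 165 = 144. Reached i = s−1 = 1 without hitting −1: 78 is a Miller–Rabin witness and 165 is composite.
Base 124: x_0 = 124^41 mod 165 = 124. x_0 is neither 1 nor 164, so continue squaring. x_1 = 124^2 mod 165 = 31. Reached i = s−1 = 1 without hitting −1: 124 is a Miller–Rabin witness and 165 is composite.
Base 126: x_0 = 126^41 mod 165 = 126. x_0 is neither 1 nor 164, so continue squaring. x_1 = 126^2 mod 165 = 36. Reached i = s−1 = 1 without hitting −1: 126 is a Miller–Rabin witness and 165 is composite.
Base 153: x_0 = 153^41 mod 165 = 153. x_0 is neither 1 nor 164, so continue squaring. x_1 = 153^2 mod 165 = 144. Reached i = s−1 = 1 without hitting −1: 153 is a Miller–Rabin witness and 165 is composite.
The smallest witness among the given bases is 78.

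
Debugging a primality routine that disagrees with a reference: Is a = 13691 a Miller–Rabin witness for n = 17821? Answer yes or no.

yes

n − 1 = 17820 = 2^2 · 4455, so s = 2 and d = 4455.
x_0 = 13691^4455 mod 17821 = 6074.
x_0 is neither 1 nor 17820, so continue squaring.
x_1 = 6074^2 mod 17821 = 4006.
Reached i = s−1 = 1 without hitting −1: 13691 is a Miller–Rabin witness and 17821 is composite.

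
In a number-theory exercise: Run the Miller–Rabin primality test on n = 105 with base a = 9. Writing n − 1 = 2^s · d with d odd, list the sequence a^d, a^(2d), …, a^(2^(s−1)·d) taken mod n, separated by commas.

9, 81, 51

n − 1 = 104 = 2^3 · 13, so s = 3 and d = 13.
x_0 = 9^13 mod 105 = 9.
x_1 = 9^2 mod 105 = 81.
x_2 = 81^2 mod 105 = 51.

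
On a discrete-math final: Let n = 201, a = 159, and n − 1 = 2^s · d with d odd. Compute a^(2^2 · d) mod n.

159

n − 1 = 200 = 2^3 · 25, so s = 3 and d = 25.
Repeated squaring mod 201: 159^1 ≡ 159, 159^2 ≡ 156, 159^4 ≡ 15, 159^8 ≡ 24, 159^16 ≡ 174.
25 = 16 + 8 + 1, so 159^25 ≡ 174·24·159 ≡ 81 (mod 201).
x_0 = 81.
x_1 = 81^2 mod 201 = 129.
x_2 = 129^2 mod 201 = 159.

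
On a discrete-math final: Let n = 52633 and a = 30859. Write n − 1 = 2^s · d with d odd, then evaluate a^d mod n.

27397

n − 1 = 52632 = 2^3 · 6579, so s = 3 and d = 6579.
30859^6579 mod 52633 = 27397.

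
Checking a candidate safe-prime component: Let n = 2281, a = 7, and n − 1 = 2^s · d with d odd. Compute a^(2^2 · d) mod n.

n − 1 = 2280 = 2^3 · 285, so s = 3 and d = 285.
x_0 = 7^285 mod 2281 = 1207.
x_1 = 1207^2 mod 2281 = 1571.
x_2 = 1571^2 mod 2281 = 2280.

2280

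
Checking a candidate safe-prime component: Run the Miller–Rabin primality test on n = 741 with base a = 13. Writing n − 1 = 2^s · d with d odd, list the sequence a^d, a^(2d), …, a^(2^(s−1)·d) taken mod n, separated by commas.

52, 481

n − 1 = 740 = 2^2 · 185, so s = 2 and d = 185.
x_0 = 13^185 mod 741 = 52.
x_1 = 52^2 mod 741 = 481.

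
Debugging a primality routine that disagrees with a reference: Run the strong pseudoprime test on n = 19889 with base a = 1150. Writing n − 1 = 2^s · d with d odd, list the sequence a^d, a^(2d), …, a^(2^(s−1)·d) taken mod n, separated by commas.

n − 1 = 19888 = 2^4 · 1243, so s = 4 and d = 1243.
x_0 = 1150^1243 mod 19889 = 1111.
x_1 = 1111^2 mod 19889 = 1203.
x_2 = 1203^2 mod 19889 = 15201.
x_3 = 15201^2 mod 19889 = 19888.

1111, 1203, 15201, 19888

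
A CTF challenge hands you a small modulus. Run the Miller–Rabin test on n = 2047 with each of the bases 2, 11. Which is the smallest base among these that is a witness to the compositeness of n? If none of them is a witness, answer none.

n − 1 = 2046 = 2^1 · 1023, so s = 1 and d = 1023.
Base 2: x_0 = 2^1023 mod 2047 = 1. x_0 = 1, so 2 is not a witness.
Base 11: x_0 = 11^1023 mod 2047 = 2046. x_0 = 2046 ≡ −1, so 11 is not a witness.
No listed base is a witness for 2047.

none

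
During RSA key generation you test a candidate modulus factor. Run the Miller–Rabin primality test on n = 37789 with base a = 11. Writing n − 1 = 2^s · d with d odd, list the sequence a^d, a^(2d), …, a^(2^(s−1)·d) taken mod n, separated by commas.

n − 1 = 37788 = 2^2 · 9447, so s = 2 and d = 9447.
x_0 = 11^9447 mod 37789 = 18925.
x_1 = 18925^2 mod 37789 = 29272.

18925, 29272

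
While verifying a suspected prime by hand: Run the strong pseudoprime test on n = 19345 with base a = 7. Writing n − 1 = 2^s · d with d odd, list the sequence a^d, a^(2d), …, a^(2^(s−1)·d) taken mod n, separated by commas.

9062, 319, 5036, 1

n − 1 = 19344 = 2^4 · 1209, so s = 4 and d = 1209.
x_0 = 7^1209 mod 19345 = 9062.
x_1 = 9062^2 mod 19345 = 319.
x_2 = 319^2 mod 19345 = 5036.
x_3 = 5036^2 mod 19345 = 1.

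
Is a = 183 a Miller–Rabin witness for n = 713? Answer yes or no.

n − 1 = 712 = 2^3 · 89, so s = 3 and d = 89.
x_0 = 183^89 mod 713 = 413.
x_0 is neither 1 nor 712, so continue squaring.
x_1 = 413^2 mod 713 = 162.
x_2 = 162^2 mod 713 = 576.
Reached i = s−1 = 2 without hitting −1: 183 is a Miller–Rabin witness and 713 is composite.

yes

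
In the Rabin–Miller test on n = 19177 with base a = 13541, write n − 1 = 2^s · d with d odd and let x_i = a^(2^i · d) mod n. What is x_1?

n − 1 = 19176 = 2^3 · 2397, so s = 3 and d = 2397.
Repeated squaring mod 19177: 13541^1 ≡ 13541, 13541^2 ≡ 7384, 13541^4 ≡ 3245, 13541^8 ≡ 1852, 13541^16 ≡ 16398, 13541^32 ≡ 13687, 13541^64 ≡ 13033, 13541^128 ≡ 8400, 13541^256 ≡ 7817, 13541^512 ≡ 7567, 13541^1024 ≡ 16144, 13541^2048 ≡ 13306.
2397 = 2048 + 256 + 64 + 16 + 8 + 4 + 1, so 13541^2397 ≡ 13306·7817·13033·16398·1852·3245·13541 ≡ 17297 (mod 19177).
x_0 = 17297.
x_1 = 17297^2 mod 19177 = 5832.

5832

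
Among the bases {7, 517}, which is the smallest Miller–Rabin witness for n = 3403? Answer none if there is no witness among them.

7

n − 1 = 3402 = 2^1 · 1701, so s = 1 and d = 1701.
Base 7: x_0 = 7^1701 mod 3403 = 690. x_0 ∉ {1, 3402} and s = 1, so 7 is a Miller–Rabin witness and 3403 is composite.
Base 517: x_0 = 517^1701 mod 3403 = 1214. x_0 ∉ {1, 3402} and s = 1, so 517 is a Miller–Rabin witness and 3403 is composite.
The smallest witness among the given bases is 7.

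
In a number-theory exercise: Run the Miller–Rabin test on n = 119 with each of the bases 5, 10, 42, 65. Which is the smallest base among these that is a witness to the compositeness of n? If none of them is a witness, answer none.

n − 1 = 118 = 2^1 · 59, so s = 1 and d = 59.
Base 5: x_0 = 5^59 mod 119 = 45. x_0 ∉ {1, 118} and s = 1, so 5 is a Miller–Rabin witness and 119 is composite.
Base 10: x_0 = 10^59 mod 119 = 54. x_0 ∉ {1, 118} and s = 1, so 10 is a Miller–Rabin witness and 119 is composite.
Base 42: x_0 = 42^59 mod 119 = 70. x_0 ∉ {1, 118} and s = 1, so 42 is a Miller–Rabin witness and 119 is composite.
Base 65: x_0 = 65^59 mod 119 = 95. x_0 ∉ {1, 118} and s = 1, so 65 is a Miller–Rabin witness and 119 is composite.
The smallest witness among the given bases is 5.

5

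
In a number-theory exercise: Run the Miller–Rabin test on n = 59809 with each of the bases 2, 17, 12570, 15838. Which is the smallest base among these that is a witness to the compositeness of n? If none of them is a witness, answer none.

none

n − 1 = 59808 = 2^5 · 1869, so s = 5 and d = 1869.
Base 2: x_0 = 2^1869 mod 59809 = 59808. x_0 = 59808 ≡ −1, so 2 is not a witness.
Base 17: x_0 = 17^1869 mod 59809 = 12863. x_0 is neither 1 nor 59808, so continue squaring. x_1 = 12863^2 mod 59809 = 25075. x_2 = 25075^2 mod 59809 = 43417. x_3 = 43417^2 mod 59809 = 35636. x_4 = 35636^2 mod 59809 = 59808. x_4 ≡ −1, so 17 is not a witness.
Base 12570: x_0 = 12570^1869 mod 59809 = 10212. x_0 is neither 1 nor 59808, so continue squaring. x_1 = 10212^2 mod 59809 = 37857. x_2 = 37857^2 mod 59809 = 9191. x_3 = 9191^2 mod 59809 = 24173. x_4 = 24173^2 mod 59809 = 59808. x_4 ≡ −1, so 12570 is not a witness.
Base 15838: x_0 = 15838^1869 mod 59809 = 50117. x_0 is neither 1 nor 59808, so continue squaring. x_1 = 50117^2 mod 59809 = 34734. x_2 = 34734^2 mod 59809 = 43417. x_3 = 43417^2 mod 59809 = 35636. x_4 = 35636^2 mod 59809 = 59808. x_4 ≡ −1, so 15838 is not a witness.
No listed base is a witness for 59809.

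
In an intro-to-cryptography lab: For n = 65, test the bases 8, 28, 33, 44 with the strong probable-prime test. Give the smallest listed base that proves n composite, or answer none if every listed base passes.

28

n − 1 = 64 = 2^6 · 1, so s = 6 and d = 1.
Base 8: x_0 = 8^1 mod 65 = 8. x_0 is neither 1 nor 64, so continue squaring. x_1 = 8^2 mod 65 = 64. x_1 ≡ −1, so 8 is not a witness.
Base 28: x_0 = 28^1 mod 65 = 28. x_0 is neither 1 nor 64, so continue squaring. x_1 = 28^2 mod 65 = 4. x_2 = 4^2 mod 65 = 16. x_3 = 16^2 mod 65 = 61. x_4 = 61^2 mod 65 = 16. x_5 = 16^2 mod 65 = 61. Reached i = s−1 = 5 without hitting −1: 28 is a Miller–Rabin witness and 65 is composite.
Base 33: x_0 = 33^1 mod 65 = 33. x_0 is neither 1 nor 64, so continue squaring. x_1 = 33^2 mod 65 = 49. x_2 = 49^2 mod 65 = 61. x_3 = 61^2 mod 65 = 16. x_4 = 16^2 mod 65 = 61. x_5 = 61^2 mod 65 = 16. Reached i = s−1 = 5 without hitting −1: 33 is a Miller–Rabin witness and 65 is composite.
Base 44: x_0 = 44^1 mod 65 = 44. x_0 is neither 1 nor 64, so continue squaring. x_1 = 44^2 mod 65 = 51. x_2 = 51^2 mod 65 = 1. x_2 = 1 but x_1 ≠ ±1, a nontrivial square root of 1 — 44 is a witness and 65 is composite.
The smallest witness among the given bases is 28.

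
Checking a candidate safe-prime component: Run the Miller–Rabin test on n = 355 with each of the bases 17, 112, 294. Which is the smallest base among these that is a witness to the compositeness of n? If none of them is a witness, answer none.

n − 1 = 354 = 2^1 · 177, so s = 1 and d = 177.
Base 17: x_0 = 17^177 mod 355 = 137. x_0 ∉ {1, 354} and s = 1, so 17 is a Miller–Rabin witness and 355 is composite.
Base 112: x_0 = 112^177 mod 355 = 307. x_0 ∉ {1, 354} and s = 1, so 112 is a Miller–Rabin witness and 355 is composite.
Base 294: x_0 = 294^177 mod 355 = 29. x_0 ∉ {1, 354} and s = 1, so 294 is a Miller–Rabin witness and 355 is composite.
The smallest witness among the given bases is 17.

17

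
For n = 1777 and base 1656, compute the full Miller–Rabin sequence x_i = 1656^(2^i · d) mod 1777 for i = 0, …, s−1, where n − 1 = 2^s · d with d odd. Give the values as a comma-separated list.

n − 1 = 1776 = 2^4 · 111, so s = 4 and d = 111.
x_0 = 1656^111 mod 1777 = 1669.
x_1 = 1669^2 mod 1777 = 1002.
x_2 = 1002^2 mod 1777 = 1776.
x_3 = 1776^2 mod 1777 = 1.

1669, 1002, 1776, 1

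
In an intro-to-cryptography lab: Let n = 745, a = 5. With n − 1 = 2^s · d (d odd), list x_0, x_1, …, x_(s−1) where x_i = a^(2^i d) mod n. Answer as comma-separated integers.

230, 5, 25

n − 1 = 744 = 2^3 · 93, so s = 3 and d = 93.
x_0 = 5^93 mod 745 = 230.
x_1 = 230^2 mod 745 = 5.
x_2 = 5^2 mod 745 = 25.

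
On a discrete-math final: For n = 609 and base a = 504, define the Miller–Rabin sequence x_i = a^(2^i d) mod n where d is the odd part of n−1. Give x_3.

168

n − 1 = 608 = 2^5 · 19, so s = 5 and d = 19.
Repeated squaring mod 609: 504^1 ≡ 504, 504^2 ≡ 63, 504^4 ≡ 315, 504^8 ≡ 567, 504^16 ≡ 546.
19 = 16 + 2 + 1, so 504^19 ≡ 546·63·504 ≡ 189 (mod 609).
x_0 = 189.
x_1 = 189^2 mod 609 = 399.
x_2 = 399^2 mod 609 = 252.
x_3 = 252^2 mod 609 = 168.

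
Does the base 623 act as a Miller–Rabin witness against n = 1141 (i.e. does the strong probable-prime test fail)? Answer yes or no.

yes

n − 1 = 1140 = 2^2 · 285, so s = 2 and d = 285.
x_0 = 623^285 mod 1141 = 77.
x_0 is neither 1 nor 1140, so continue squaring.
x_1 = 77^2 mod 1141 = 224.
Reached i = s−1 = 1 without hitting −1: 623 is a Miller–Rabin witness and 1141 is composite.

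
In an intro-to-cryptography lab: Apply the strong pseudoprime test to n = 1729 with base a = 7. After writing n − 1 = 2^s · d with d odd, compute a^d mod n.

n − 1 = 1728 = 2^6 · 27, so s = 6 and d = 27.
By repeated squaring, 7^27 ≡ 343 (mod 1729).

343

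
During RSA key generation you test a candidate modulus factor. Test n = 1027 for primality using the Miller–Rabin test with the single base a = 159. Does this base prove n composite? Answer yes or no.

no

n − 1 = 1026 = 2^1 · 513, so s = 1 and d = 513.
x_0 = 159^513 mod 1027 = 1.
x_0 = 1, so 159 is not a witness.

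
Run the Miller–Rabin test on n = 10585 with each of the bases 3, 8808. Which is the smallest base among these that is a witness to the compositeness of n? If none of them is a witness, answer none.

n − 1 = 10584 = 2^3 · 1323, so s = 3 and d = 1323.
Base 3: x_0 = 3^1323 mod 10585 = 8422. x_0 is neither 1 nor 10584, so continue squaring. x_1 = 8422^2 mod 10585 = 10584. x_1 ≡ −1, so 3 is not a witness.
Base 8808: x_0 = 8808^1323 mod 10585 = 8422. x_0 is neither 1 nor 10584, so continue squaring. x_1 = 8422^2 mod 10585 = 10584. x_1 ≡ −1, so 8808 is not a witness.
No listed base is a witness for 10585.

none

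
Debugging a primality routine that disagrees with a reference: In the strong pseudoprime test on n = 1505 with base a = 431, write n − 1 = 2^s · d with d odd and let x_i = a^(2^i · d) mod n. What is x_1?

431

n − 1 = 1504 = 2^5 · 47, so s = 5 and d = 47.
By repeated squaring, 431^47 ≡ 646 (mod 1505).
x_0 = 646.
x_1 = 646^2 mod 1505 = 431.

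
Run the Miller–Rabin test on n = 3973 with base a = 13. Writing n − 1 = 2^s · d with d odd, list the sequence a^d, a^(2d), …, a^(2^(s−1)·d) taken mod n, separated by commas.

1401, 139

n − 1 = 3972 = 2^2 · 993, so s = 2 and d = 993.
x_0 = 13^993 mod 3973 = 1401.
x_1 = 1401^2 mod 3973 = 139.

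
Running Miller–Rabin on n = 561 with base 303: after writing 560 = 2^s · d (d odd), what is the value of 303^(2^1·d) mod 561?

474

n − 1 = 560 = 2^4 · 35, so s = 4 and d = 35.
By repeated squaring, 303^35 ≡ 483 (mod 561).
x_0 = 483.
x_1 = 483^2 mod 561 = 474.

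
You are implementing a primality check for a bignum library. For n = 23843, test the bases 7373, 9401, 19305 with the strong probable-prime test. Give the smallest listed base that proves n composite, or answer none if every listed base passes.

9401

n − 1 = 23842 = 2^1 · 11921, so s = 1 and d = 11921.
Base 7373: x_0 = 7373^11921 mod 23843 = 1. x_0 = 1, so 7373 is not a witness.
Base 9401: x_0 = 9401^11921 mod 23843 = 14333. x_0 ∉ {1, 23842} and s = 1, so 9401 is a Miller–Rabin witness and 23843 is composite.
Base 19305: x_0 = 19305^11921 mod 23843 = 19305. x_0 ∉ {1, 23842} and s = 1, so 19305 is a Miller–Rabin witness and 23843 is composite.
The smallest witness among the given bases is 9401.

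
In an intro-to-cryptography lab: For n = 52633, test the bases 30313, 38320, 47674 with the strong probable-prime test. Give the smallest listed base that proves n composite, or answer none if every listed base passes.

n − 1 = 52632 = 2^3 · 6579, so s = 3 and d = 6579.
Base 30313: x_0 = 30313^6579 mod 52633 = 52632. x_0 = 52632 ≡ −1, so 30313 is not a witness.
Base 38320: x_0 = 38320^6579 mod 52633 = 15863. x_0 is neither 1 nor 52632, so continue squaring. x_1 = 15863^2 mod 52633 = 49029. x_2 = 49029^2 mod 52633 = 41098. Reached i = s−1 = 2 without hitting −1: 38320 is a Miller–Rabin witness and 52633 is composite.
Base 47674: x_0 = 47674^6579 mod 52633 = 51808. x_0 is neither 1 nor 52632, so continue squaring. x_1 = 51808^2 mod 52633 = 49029. x_2 = 49029^2 mod 52633 = 41098. Reached i = s−1 = 2 without hitting −1: 47674 is a Miller–Rabin witness and 52633 is composite.
The smallest witness among the given bases is 38320.

38320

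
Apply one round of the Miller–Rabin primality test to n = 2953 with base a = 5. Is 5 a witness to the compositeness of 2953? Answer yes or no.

no

n − 1 = 2952 = 2^3 · 369, so s = 3 and d = 369.
Repeated squaring mod 2953: 5^1 ≡ 5, 5^2 ≡ 25, 5^4 ≡ 625, 5^8 ≡ 829, 5^16 ≡ 2145, 5^32 ≡ 251, 5^64 ≡ 988, 5^128 ≡ 1654, 5^256 ≡ 1238.
369 = 256 + 64 + 32 + 16 + 1, so 5^369 ≡ 1238·988·251·2145·5 ≡ 939 (mod 2953).
x_0 = 5^369 mod 2953 = 939.
x_0 is neither 1 nor 2952, so continue squaring.
x_1 = 939^2 mod 2953 = 1727.
x_2 = 1727^2 mod 2953 = 2952.
x_2 ≡ −1, so 5 is not a witness.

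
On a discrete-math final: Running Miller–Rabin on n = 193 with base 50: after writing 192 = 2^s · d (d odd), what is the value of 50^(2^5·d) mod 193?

n − 1 = 192 = 2^6 · 3, so s = 6 and d = 3.
x_0 = 50^3 mod 193 = 129.
x_1 = 129^2 mod 193 = 43.
x_2 = 43^2 mod 193 = 112.
x_3 = 112^2 mod 193 = 192.
x_4 = 192^2 mod 193 = 1.
x_5 = 1^2 mod 193 = 1.

1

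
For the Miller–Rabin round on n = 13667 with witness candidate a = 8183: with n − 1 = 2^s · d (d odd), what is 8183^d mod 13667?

n − 1 = 13666 = 2^1 · 6833, so s = 1 and d = 6833.
Repeated squaring mod 13667: 8183^1 ≡ 8183, 8183^2 ≡ 6856, 8183^4 ≡ 3923, 8183^8 ≡ 887, 8183^16 ≡ 7750, 8183^32 ≡ 9702, 8183^64 ≡ 4175, 8183^128 ≡ 5200, 8183^256 ≡ 6674, 8183^512 ≡ 1523, 8183^1024 ≡ 9806, 8183^2048 ≡ 10291, 8183^4096 ≡ 12765.
6833 = 4096 + 2048 + 512 + 128 + 32 + 16 + 1, so 8183^6833 ≡ 12765·10291·1523·5200·9702·7750·8183 ≡ 2388 (mod 13667).

2388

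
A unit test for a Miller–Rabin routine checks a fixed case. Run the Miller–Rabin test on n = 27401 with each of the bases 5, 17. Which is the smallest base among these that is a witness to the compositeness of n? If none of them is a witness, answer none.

n − 1 = 27400 = 2^3 · 3425, so s = 3 and d = 3425.
Base 5: x_0 = 5^3425 mod 27401 = 21165. x_0 is neither 1 nor 27400, so continue squaring. x_1 = 21165^2 mod 27401 = 5677. x_2 = 5677^2 mod 27401 = 4753. Reached i = s−1 = 2 without hitting −1: 5 is a Miller–Rabin witness and 27401 is composite.
Base 17: x_0 = 17^3425 mod 27401 = 20096. x_0 is neither 1 nor 27400, so continue squaring. x_1 = 20096^2 mod 27401 = 13278. x_2 = 13278^2 mod 27401 = 7250. Reached i = s−1 = 2 without hitting −1: 17 is a Miller–Rabin witness and 27401 is composite.
The smallest witness among the given bases is 5.

5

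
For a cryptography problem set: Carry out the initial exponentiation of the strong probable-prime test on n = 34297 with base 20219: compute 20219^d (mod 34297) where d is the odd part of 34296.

27773

n − 1 = 34296 = 2^3 · 4287, so s = 3 and d = 4287.
Repeated squaring mod 34297: 20219^1 ≡ 20219, 20219^2 ≡ 22018, 20219^4 ≡ 4229, 20219^8 ≡ 15704, 20219^16 ≡ 20186, 20219^32 ≡ 26236, 20219^64 ≡ 21203, 20219^128 ≡ 2133, 20219^256 ≡ 22485, 20219^512 ≡ 3148, 20219^1024 ≡ 32368, 20219^2048 ≡ 16965, 20219^4096 ≡ 25098.
4287 = 4096 + 128 + 32 + 16 + 8 + 4 + 2 + 1, so 20219^4287 ≡ 25098·2133·26236·20186·15704·4229·22018·20219 ≡ 27773 (mod 34297).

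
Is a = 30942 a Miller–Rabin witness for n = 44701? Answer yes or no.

no

n − 1 = 44700 = 2^2 · 11175, so s = 2 and d = 11175.
x_0 = 30942^11175 mod 44701 = 1.
x_0 = 1, so 30942 is not a witness.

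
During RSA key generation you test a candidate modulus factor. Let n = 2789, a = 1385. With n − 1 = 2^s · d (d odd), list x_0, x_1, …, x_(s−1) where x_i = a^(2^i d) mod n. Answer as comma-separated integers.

1, 1

n − 1 = 2788 = 2^2 · 697, so s = 2 and d = 697.
x_0 = 1385^697 mod 2789 = 1.
x_1 = 1^2 mod 2789 = 1.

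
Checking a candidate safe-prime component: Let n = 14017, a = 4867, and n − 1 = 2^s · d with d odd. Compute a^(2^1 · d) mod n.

886

n − 1 = 14016 = 2^6 · 219, so s = 6 and d = 219.
x_0 = 4867^219 mod 14017 = 1562.
x_1 = 1562^2 mod 14017 = 886.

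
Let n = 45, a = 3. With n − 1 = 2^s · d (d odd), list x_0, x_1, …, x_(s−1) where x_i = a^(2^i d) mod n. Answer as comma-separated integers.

n − 1 = 44 = 2^2 · 11, so s = 2 and d = 11.
x_0 = 3^11 mod 45 = 27.
x_1 = 27^2 mod 45 = 9.

27, 9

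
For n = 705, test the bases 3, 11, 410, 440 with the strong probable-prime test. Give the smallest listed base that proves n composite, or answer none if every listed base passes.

3

n − 1 = 704 = 2^6 · 11, so s = 6 and d = 11.
Base 3: x_0 = 3^11 mod 705 = 192. x_0 is neither 1 nor 704, so continue squaring. x_1 = 192^2 mod 705 = 204. x_2 = 204^2 mod 705 = 21. x_3 = 21^2 mod 705 = 441. x_4 = 441^2 mod 705 = 606. x_5 = 606^2 mod 705 = 636. Reached i = s−1 = 5 without hitting −1: 3 is a Miller–Rabin witness and 705 is composite.
Base 11: x_0 = 11^11 mod 705 = 86. x_0 is neither 1 nor 704, so continue squaring. x_1 = 86^2 mod 705 = 346. x_2 = 346^2 mod 705 = 571. x_3 = 571^2 mod 705 = 331. x_4 = 331^2 mod 705 = 286. x_5 = 286^2 mod 705 = 16. Reached i = s−1 = 5 without hitting −1: 11 is a Miller–Rabin witness and 705 is composite.
Base 410: x_0 = 410^11 mod 705 = 350. x_0 is neither 1 nor 704, so continue squaring. x_1 = 350^2 mod 705 = 535. x_2 = 535^2 mod 705 = 700. x_3 = 700^2 mod 705 = 25. x_4 = 25^2 mod 705 = 625. x_5 = 625^2 mod 705 = 55. Reached i = s−1 = 5 without hitting −1: 410 is a Miller–Rabin witness and 705 is composite.
Base 440: x_0 = 440^11 mod 705 = 335. x_0 is neither 1 nor 704, so continue squaring. x_1 = 335^2 mod 705 = 130. x_2 = 130^2 mod 705 = 685. x_3 = 685^2 mod 705 = 400. x_4 = 400^2 mod 705 = 670. x_5 = 670^2 mod 705 = 520. Reached i = s−1 = 5 without hitting −1: 440 is a Miller–Rabin witness and 705 is composite.
The smallest witness among the given bases is 3.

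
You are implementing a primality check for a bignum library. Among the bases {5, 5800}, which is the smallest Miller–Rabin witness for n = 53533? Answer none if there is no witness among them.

5

n − 1 = 53532 = 2^2 · 13383, so s = 2 and d = 13383.
Base 5: x_0 = 5^13383 mod 53533 = 28009. x_0 is neither 1 nor 53532, so continue squaring. x_1 = 28009^2 mod 53533 = 31499. Reached i = s−1 = 1 without hitting −1: 5 is a Miller–Rabin witness and 53533 is composite.
Base 5800: x_0 = 5800^13383 mod 53533 = 32226. x_0 is neither 1 nor 53532, so continue squaring. x_1 = 32226^2 mod 53533 = 28409. Reached i = s−1 = 1 without hitting −1: 5800 is a Miller–Rabin witness and 53533 is composite.
The smallest witness among the given bases is 5.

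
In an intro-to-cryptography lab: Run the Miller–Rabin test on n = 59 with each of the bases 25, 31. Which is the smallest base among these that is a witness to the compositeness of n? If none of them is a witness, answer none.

n − 1 = 58 = 2^1 · 29, so s = 1 and d = 29.
Base 25: x_0 = 25^29 mod 59 = 1. x_0 = 1, so 25 is not a witness.
Base 31: x_0 = 31^29 mod 59 = 58. x_0 = 58 ≡ −1, so 31 is not a witness.
No listed base is a witness for 59.

none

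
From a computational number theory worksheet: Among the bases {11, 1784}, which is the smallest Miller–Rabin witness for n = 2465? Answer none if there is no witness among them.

n − 1 = 2464 = 2^5 · 77, so s = 5 and d = 77.
Base 11: x_0 = 11^77 mod 2465 = 1061. x_0 is neither 1 nor 2464, so continue squaring. x_1 = 1061^2 mod 2465 = 1681. x_2 = 1681^2 mod 2465 = 871. x_3 = 871^2 mod 2465 = 1886. x_4 = 1886^2 mod 2465 = 1. x_4 = 1 but x_3 ≠ ±1, a nontrivial square root of 1 — 11 is a witness and 2465 is composite.
Base 1784: x_0 = 1784^77 mod 2465 = 679. x_0 is neither 1 nor 2464, so continue squaring. x_1 = 679^2 mod 2465 = 86. x_2 = 86^2 mod 2465 = 1. x_2 = 1 but x_1 ≠ ±1, a nontrivial square root of 1 — 1784 is a witness and 2465 is composite.
The smallest witness among the given bases is 11.

11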